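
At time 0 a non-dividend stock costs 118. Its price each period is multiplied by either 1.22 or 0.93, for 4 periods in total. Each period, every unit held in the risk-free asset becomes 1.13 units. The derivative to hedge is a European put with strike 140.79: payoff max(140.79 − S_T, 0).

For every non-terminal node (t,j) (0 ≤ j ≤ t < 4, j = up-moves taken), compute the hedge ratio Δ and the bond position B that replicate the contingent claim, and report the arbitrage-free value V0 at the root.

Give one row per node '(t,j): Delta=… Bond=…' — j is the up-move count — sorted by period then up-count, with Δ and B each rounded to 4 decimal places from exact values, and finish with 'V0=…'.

No-arbitrage ⇒ martingale measure with p* = (R−d)/(u−d) = 0.6897.
Terminal values V(4,·): V(4,0)=52.5199, V(4,1)=24.9948, V(4,2)=0.0000, V(4,3)=0.0000, V(4,4)=0.0000
Node (3,0) S=94.9141: V=(p*·24.9948+(1−p*)·52.5199)/1.13=29.6788; Δ=(24.9948−52.5199)/(115.7952−88.2701)=-1.0000; B=V−Δ·S=124.5929
Node (3,1) S=124.5110: V=(p*·0.0000+(1−p*)·24.9948)/1.13=6.8646; Δ=(0.0000−24.9948)/(151.9034−115.7952)=-0.6922; B=V−Δ·S=93.0534
Node (3,2) S=163.3370: V=(p*·0.0000+(1−p*)·0.0000)/1.13=0.0000; Δ=(0.0000−0.0000)/(199.2712−151.9034)=0.0000; B=V−Δ·S=0.0000
Node (3,3) S=214.2701: V=(p*·0.0000+(1−p*)·0.0000)/1.13=0.0000; Δ=(0.0000−0.0000)/(261.4095−199.2712)=0.0000; B=V−Δ·S=0.0000
Node (2,0) S=102.0582: V=(p*·6.8646+(1−p*)·29.6788)/1.13=12.3406; Δ=(6.8646−29.6788)/(124.5110−94.9141)=-0.7708; B=V−Δ·S=91.0102
Node (2,1) S=133.8828: V=(p*·0.0000+(1−p*)·6.8646)/1.13=1.8853; Δ=(0.0000−6.8646)/(163.3370−124.5110)=-0.1768; B=V−Δ·S=25.5563
Node (2,2) S=175.6312: V=(p*·0.0000+(1−p*)·0.0000)/1.13=0.0000; Δ=(0.0000−0.0000)/(214.2701−163.3370)=0.0000; B=V−Δ·S=0.0000
Node (1,0) S=109.7400: V=(p*·1.8853+(1−p*)·12.3406)/1.13=4.5399; Δ=(1.8853−12.3406)/(133.8828−102.0582)=-0.3285; B=V−Δ·S=40.5926
Node (1,1) S=143.9600: V=(p*·0.0000+(1−p*)·1.8853)/1.13=0.5178; Δ=(0.0000−1.8853)/(175.6312−133.8828)=-0.0452; B=V−Δ·S=7.0188
Node (0,0) S=118.0000: V=(p*·0.5178+(1−p*)·4.5399)/1.13=1.5628; Δ=(0.5178−4.5399)/(143.9600−109.7400)=-0.1175; B=V−Δ·S=15.4321
The time-0 hedge costs 1.5628, which is the no-arbitrage price.

(0,0): Delta=-0.1175 Bond=15.4321
(1,0): Delta=-0.3285 Bond=40.5926
(1,1): Delta=-0.0452 Bond=7.0188
(2,0): Delta=-0.7708 Bond=91.0102
(2,1): Delta=-0.1768 Bond=25.5563
(2,2): Delta=0.0000 Bond=0.0000
(3,0): Delta=-1.0000 Bond=124.5929
(3,1): Delta=-0.6922 Bond=93.0534
(3,2): Delta=0.0000 Bond=0.0000
(3,3): Delta=0.0000 Bond=0.0000
V0=1.5628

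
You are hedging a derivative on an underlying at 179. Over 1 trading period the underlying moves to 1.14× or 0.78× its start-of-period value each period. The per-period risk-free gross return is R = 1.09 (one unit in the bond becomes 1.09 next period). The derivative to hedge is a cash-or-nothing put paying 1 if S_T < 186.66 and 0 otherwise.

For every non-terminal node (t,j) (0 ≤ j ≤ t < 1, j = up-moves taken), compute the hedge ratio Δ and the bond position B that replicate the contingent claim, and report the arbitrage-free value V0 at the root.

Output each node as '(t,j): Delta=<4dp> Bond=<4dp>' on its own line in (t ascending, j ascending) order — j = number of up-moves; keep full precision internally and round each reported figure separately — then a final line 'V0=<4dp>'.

(0,0): Delta=-0.0155 Bond=2.9052
V0=0.1274

Risk-neutral probability p* = (R−d)/(u−d) = (1.09−0.78)/(1.14−0.78) = 0.8611.
Terminal payoffs: V(1,0)=1.0000, V(1,1)=0.0000
  t=0,j=0: stock 179.0000 → up 204.0600 (V=0.0000), down 139.6200 (V=1.0000). Price 0.1274; hedge Δ=-0.0155, bond B=2.9052.
The time-0 hedge costs 0.1274, which is the no-arbitrage price.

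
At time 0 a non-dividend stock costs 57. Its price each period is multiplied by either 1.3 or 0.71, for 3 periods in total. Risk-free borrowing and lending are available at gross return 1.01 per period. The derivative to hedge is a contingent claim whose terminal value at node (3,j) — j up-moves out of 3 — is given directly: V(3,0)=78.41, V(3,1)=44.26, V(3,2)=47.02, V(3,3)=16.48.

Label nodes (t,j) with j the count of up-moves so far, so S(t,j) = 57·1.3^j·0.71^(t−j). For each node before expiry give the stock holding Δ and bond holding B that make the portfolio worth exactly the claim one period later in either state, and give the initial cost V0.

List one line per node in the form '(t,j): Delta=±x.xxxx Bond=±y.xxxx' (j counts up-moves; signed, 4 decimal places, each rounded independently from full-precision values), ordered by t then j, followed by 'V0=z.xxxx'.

No-arbitrage ⇒ martingale measure with p* = (R−d)/(u−d) = 0.5085.
Terminal payoffs: V(3,0)=78.4100, V(3,1)=44.2600, V(3,2)=47.0200, V(3,3)=16.4800
Node (2,0) S=28.7337: V=(p*·44.2600+(1−p*)·78.4100)/1.01=60.4412; Δ=(44.2600−78.4100)/(37.3538−20.4009)=-2.0144; B=V−Δ·S=118.3225
Node (2,1) S=52.6110: V=(p*·47.0200+(1−p*)·44.2600)/1.01=45.2113; Δ=(47.0200−44.2600)/(68.3943−37.3538)=0.0889; B=V−Δ·S=40.5333
Node (2,2) S=96.3300: V=(p*·16.4800+(1−p*)·47.0200)/1.01=31.1794; Δ=(16.4800−47.0200)/(125.2290−68.3943)=-0.5373; B=V−Δ·S=82.9421
Node (1,0) S=40.4700: V=(p*·45.2113+(1−p*)·60.4412)/1.01=52.1754; Δ=(45.2113−60.4412)/(52.6110−28.7337)=-0.6378; B=V−Δ·S=77.9888
Node (1,1) S=74.1000: V=(p*·31.1794+(1−p*)·45.2113)/1.01=37.6994; Δ=(31.1794−45.2113)/(96.3300−52.6110)=-0.3210; B=V−Δ·S=61.4823
Node (0,0) S=57.0000: V=(p*·37.6994+(1−p*)·52.1754)/1.01=44.3710; Δ=(37.6994−52.1754)/(74.1000−40.4700)=-0.4304; B=V−Δ·S=68.9066
The time-0 hedge costs 44.3710, which is the no-arbitrage price.

(0,0): Delta=-0.4304 Bond=68.9066
(1,0): Delta=-0.6378 Bond=77.9888
(1,1): Delta=-0.3210 Bond=61.4823
(2,0): Delta=-2.0144 Bond=118.3225
(2,1): Delta=0.0889 Bond=40.5333
(2,2): Delta=-0.5373 Bond=82.9421
V0=44.3710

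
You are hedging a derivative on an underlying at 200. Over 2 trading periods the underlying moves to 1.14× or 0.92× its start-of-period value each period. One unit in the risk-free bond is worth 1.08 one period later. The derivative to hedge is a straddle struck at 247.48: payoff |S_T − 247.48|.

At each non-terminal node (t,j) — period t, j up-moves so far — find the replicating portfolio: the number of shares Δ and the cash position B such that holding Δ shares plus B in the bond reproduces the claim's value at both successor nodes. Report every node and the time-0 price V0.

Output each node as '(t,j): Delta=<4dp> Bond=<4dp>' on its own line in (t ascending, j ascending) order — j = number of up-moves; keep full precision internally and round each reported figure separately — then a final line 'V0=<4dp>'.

(0,0): Delta=-0.6192 Bond=147.3010
(1,0): Delta=-1.0000 Bond=229.1481
(1,1): Delta=-0.5040 Bond=132.8114
V0=23.4565

No-arbitrage ⇒ martingale measure with p* = (R−d)/(u−d) = 0.7273.
Terminal values V(2,·): V(2,0)=78.2000, V(2,1)=37.7200, V(2,2)=12.4400
Node (1,0) S=184.0000: V=(p*·37.7200+(1−p*)·78.2000)/1.08=45.1481; Δ=(37.7200−78.2000)/(209.7600−169.2800)=-1.0000; B=V−Δ·S=229.1481
Node (1,1) S=228.0000: V=(p*·12.4400+(1−p*)·37.7200)/1.08=17.9024; Δ=(12.4400−37.7200)/(259.9200−209.7600)=-0.5040; B=V−Δ·S=132.8114
Node (0,0) S=200.0000: V=(p*·17.9024+(1−p*)·45.1481)/1.08=23.4565; Δ=(17.9024−45.1481)/(228.0000−184.0000)=-0.6192; B=V−Δ·S=147.3010
Root portfolio cost Δ·200+B reproduces V0=23.4565.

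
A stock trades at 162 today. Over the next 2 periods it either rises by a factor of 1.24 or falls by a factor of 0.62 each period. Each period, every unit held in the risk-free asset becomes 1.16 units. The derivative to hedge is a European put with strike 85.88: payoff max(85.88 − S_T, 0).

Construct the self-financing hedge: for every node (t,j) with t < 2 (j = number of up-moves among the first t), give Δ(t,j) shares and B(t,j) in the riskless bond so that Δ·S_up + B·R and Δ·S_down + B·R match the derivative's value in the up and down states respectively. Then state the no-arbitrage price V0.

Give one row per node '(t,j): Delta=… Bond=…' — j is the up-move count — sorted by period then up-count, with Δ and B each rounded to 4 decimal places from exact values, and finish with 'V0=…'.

The replicating-portfolio and risk-neutral prices coincide; use p* = (1.16−0.62)/(1.24−0.62) = 0.8710 for the latter.
Terminal payoffs: V(2,0)=23.6072, V(2,1)=0.0000, V(2,2)=0.0000
(1,0): S=100.4400. Δ = (V_up−V_dn)/(S_up−S_dn) = (0.0000−23.6072)/(124.5456−62.2728) = -0.3791. V = [p*·0.0000 + (1−p*)·23.6072]/1.16 = 2.6259. B = V − Δ·S = 40.7021.
(1,1): S=200.8800. Δ = (V_up−V_dn)/(S_up−S_dn) = (0.0000−0.0000)/(249.0912−124.5456) = 0.0000. V = [p*·0.0000 + (1−p*)·0.0000]/1.16 = 0.0000. B = V − Δ·S = 0.0000.
(0,0): S=162.0000. Δ = (V_up−V_dn)/(S_up−S_dn) = (0.0000−2.6259)/(200.8800−100.4400) = -0.0261. V = [p*·0.0000 + (1−p*)·2.6259]/1.16 = 0.2921. B = V − Δ·S = 4.5275.
The time-0 hedge costs 0.2921, which is the no-arbitrage price.

(0,0): Delta=-0.0261 Bond=4.5275
(1,0): Delta=-0.3791 Bond=40.7021
(1,1): Delta=0.0000 Bond=0.0000
V0=0.2921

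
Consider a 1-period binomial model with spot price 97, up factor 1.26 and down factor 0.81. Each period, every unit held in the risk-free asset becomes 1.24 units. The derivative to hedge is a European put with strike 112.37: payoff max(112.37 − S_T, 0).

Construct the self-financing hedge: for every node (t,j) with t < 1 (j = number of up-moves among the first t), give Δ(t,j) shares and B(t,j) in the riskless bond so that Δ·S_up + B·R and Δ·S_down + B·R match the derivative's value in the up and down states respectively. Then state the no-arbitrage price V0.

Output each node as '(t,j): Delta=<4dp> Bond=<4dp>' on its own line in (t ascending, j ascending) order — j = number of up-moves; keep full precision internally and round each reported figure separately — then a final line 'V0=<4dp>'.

Under the risk-neutral measure, an up-move has probability p* = (R−d)/(u−d) = 0.9556 and values discount at R = 1.24.
Terminal payoffs: V(1,0)=33.8000, V(1,1)=0.0000
(0,0): S=97.0000. Δ = (V_up−V_dn)/(S_up−S_dn) = (0.0000−33.8000)/(122.2200−78.5700) = -0.7743. V = [p*·0.0000 + (1−p*)·33.8000]/1.24 = 1.2115. B = V − Δ·S = 76.3226.
Self-financing check: at every node Δ·S+B equals the discounted successor values.

(0,0): Delta=-0.7743 Bond=76.3226
V0=1.2115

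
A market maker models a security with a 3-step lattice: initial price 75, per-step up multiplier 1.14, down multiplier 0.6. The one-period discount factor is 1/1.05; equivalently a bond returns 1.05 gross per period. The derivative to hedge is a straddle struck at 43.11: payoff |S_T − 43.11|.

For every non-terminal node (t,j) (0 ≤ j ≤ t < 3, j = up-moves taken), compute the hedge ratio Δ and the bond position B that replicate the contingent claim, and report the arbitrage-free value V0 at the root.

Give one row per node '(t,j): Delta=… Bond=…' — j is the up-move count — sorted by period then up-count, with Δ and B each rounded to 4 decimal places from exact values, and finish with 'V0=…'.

No-arbitrage ⇒ martingale measure with p* = (R−d)/(u−d) = 0.8333.
Terminal values V(3,·): V(3,0)=26.9100, V(3,1)=12.3300, V(3,2)=15.3720, V(3,3)=68.0058
Node (2,0) S=27.0000: V=(p*·12.3300+(1−p*)·26.9100)/1.05=14.0571; Δ=(12.3300−26.9100)/(30.7800−16.2000)=-1.0000; B=V−Δ·S=41.0571
Node (2,1) S=51.3000: V=(p*·15.3720+(1−p*)·12.3300)/1.05=14.1571; Δ=(15.3720−12.3300)/(58.4820−30.7800)=0.1098; B=V−Δ·S=8.5238
Node (2,2) S=97.4700: V=(p*·68.0058+(1−p*)·15.3720)/1.05=56.4129; Δ=(68.0058−15.3720)/(111.1158−58.4820)=1.0000; B=V−Δ·S=-41.0571
Node (1,0) S=45.0000: V=(p*·14.1571+(1−p*)·14.0571)/1.05=13.4671; Δ=(14.1571−14.0571)/(51.3000−27.0000)=0.0041; B=V−Δ·S=13.2819
Node (1,1) S=85.5000: V=(p*·56.4129+(1−p*)·14.1571)/1.05=47.0193; Δ=(56.4129−14.1571)/(97.4700−51.3000)=0.9152; B=V−Δ·S=-31.2320
Node (0,0) S=75.0000: V=(p*·47.0193+(1−p*)·13.4671)/1.05=39.4545; Δ=(47.0193−13.4671)/(85.5000−45.0000)=0.8284; B=V−Δ·S=-22.6791
Root portfolio cost Δ·75+B reproduces V0=39.4545.

(0,0): Delta=0.8284 Bond=-22.6791
(1,0): Delta=0.0041 Bond=13.2819
(1,1): Delta=0.9152 Bond=-31.2320
(2,0): Delta=-1.0000 Bond=41.0571
(2,1): Delta=0.1098 Bond=8.5238
(2,2): Delta=1.0000 Bond=-41.0571
V0=39.4545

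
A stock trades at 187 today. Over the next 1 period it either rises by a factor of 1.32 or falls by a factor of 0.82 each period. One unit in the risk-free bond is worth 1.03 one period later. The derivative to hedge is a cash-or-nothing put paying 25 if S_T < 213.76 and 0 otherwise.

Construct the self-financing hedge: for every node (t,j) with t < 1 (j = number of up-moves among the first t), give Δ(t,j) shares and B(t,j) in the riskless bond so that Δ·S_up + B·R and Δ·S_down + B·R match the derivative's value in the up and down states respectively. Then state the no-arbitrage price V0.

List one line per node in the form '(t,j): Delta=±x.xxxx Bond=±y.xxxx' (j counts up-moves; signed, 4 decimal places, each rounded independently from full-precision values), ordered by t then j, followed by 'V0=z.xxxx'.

The replicating-portfolio and risk-neutral prices coincide; use p* = (1.03−0.82)/(1.32−0.82) = 0.4200 for the latter.
At expiry t=1: V(1,0)=25.0000, V(1,1)=0.0000
Node (0,0) S=187.0000: V=(p*·0.0000+(1−p*)·25.0000)/1.03=14.0777; Δ=(0.0000−25.0000)/(246.8400−153.3400)=-0.2674; B=V−Δ·S=64.0777
Self-financing check: at every node Δ·S+B equals the discounted successor values.

(0,0): Delta=-0.2674 Bond=64.0777
V0=14.0777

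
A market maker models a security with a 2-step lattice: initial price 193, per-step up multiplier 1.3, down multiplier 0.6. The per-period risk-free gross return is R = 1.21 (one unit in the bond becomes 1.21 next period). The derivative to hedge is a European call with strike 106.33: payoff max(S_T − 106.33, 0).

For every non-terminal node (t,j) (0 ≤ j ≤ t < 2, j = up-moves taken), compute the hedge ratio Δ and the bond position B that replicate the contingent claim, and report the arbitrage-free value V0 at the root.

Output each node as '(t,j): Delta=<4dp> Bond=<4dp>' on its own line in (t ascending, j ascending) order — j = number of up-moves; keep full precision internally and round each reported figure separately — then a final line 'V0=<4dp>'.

(0,0): Delta=0.9710 Bond=-66.6151
(1,0): Delta=0.5454 Bond=-31.3176
(1,1): Delta=1.0000 Bond=-87.8760
V0=120.7912

Risk-neutral probability p* = (R−d)/(u−d) = (1.21−0.6)/(1.3−0.6) = 0.8714.
Terminal payoffs: V(2,0)=0.0000, V(2,1)=44.2100, V(2,2)=219.8400
Node (1,0) S=115.8000: V=(p*·44.2100+(1−p*)·0.0000)/1.21=31.8396; Δ=(44.2100−0.0000)/(150.5400−69.4800)=0.5454; B=V−Δ·S=-31.3176
Node (1,1) S=250.9000: V=(p*·219.8400+(1−p*)·44.2100)/1.21=163.0240; Δ=(219.8400−44.2100)/(326.1700−150.5400)=1.0000; B=V−Δ·S=-87.8760
Node (0,0) S=193.0000: V=(p*·163.0240+(1−p*)·31.8396)/1.21=120.7912; Δ=(163.0240−31.8396)/(250.9000−115.8000)=0.9710; B=V−Δ·S=-66.6151
The time-0 hedge costs 120.7912, which is the no-arbitrage price.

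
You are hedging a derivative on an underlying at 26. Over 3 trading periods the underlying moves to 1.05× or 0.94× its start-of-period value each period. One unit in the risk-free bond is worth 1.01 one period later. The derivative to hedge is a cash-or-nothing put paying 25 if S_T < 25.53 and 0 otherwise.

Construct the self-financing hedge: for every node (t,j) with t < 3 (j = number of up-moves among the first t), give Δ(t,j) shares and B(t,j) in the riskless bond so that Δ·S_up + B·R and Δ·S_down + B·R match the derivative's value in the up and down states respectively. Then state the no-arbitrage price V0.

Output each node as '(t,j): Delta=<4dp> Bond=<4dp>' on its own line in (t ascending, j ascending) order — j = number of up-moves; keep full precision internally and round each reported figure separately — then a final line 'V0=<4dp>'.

The replicating-portfolio and risk-neutral prices coincide; use p* = (1.01−0.94)/(1.05−0.94) = 0.6364 for the latter.
At expiry t=3: V(3,0)=25.0000, V(3,1)=25.0000, V(3,2)=0.0000, V(3,3)=0.0000
(2,0): S=22.9736. Δ = (V_up−V_dn)/(S_up−S_dn) = (25.0000−25.0000)/(24.1223−21.5952) = 0.0000. V = [p*·25.0000 + (1−p*)·25.0000]/1.01 = 24.7525. B = V − Δ·S = 24.7525.
(2,1): S=25.6620. Δ = (V_up−V_dn)/(S_up−S_dn) = (0.0000−25.0000)/(26.9451−24.1223) = -8.8564. V = [p*·0.0000 + (1−p*)·25.0000]/1.01 = 9.0009. B = V − Δ·S = 236.2736.
(2,2): S=28.6650. Δ = (V_up−V_dn)/(S_up−S_dn) = (0.0000−0.0000)/(30.0983−26.9451) = 0.0000. V = [p*·0.0000 + (1−p*)·0.0000]/1.01 = 0.0000. B = V − Δ·S = 0.0000.
(1,0): S=24.4400. Δ = (V_up−V_dn)/(S_up−S_dn) = (9.0009−24.7525)/(25.6620−22.9736) = -5.8591. V = [p*·9.0009 + (1−p*)·24.7525]/1.01 = 14.5829. B = V − Δ·S = 157.7791.
(1,1): S=27.3000. Δ = (V_up−V_dn)/(S_up−S_dn) = (0.0000−9.0009)/(28.6650−25.6620) = -2.9973. V = [p*·0.0000 + (1−p*)·9.0009]/1.01 = 3.2406. B = V − Δ·S = 85.0670.
(0,0): S=26.0000. Δ = (V_up−V_dn)/(S_up−S_dn) = (3.2406−14.5829)/(27.3000−24.4400) = -3.9658. V = [p*·3.2406 + (1−p*)·14.5829]/1.01 = 7.2922. B = V − Δ·S = 110.4037.
Root portfolio cost Δ·26+B reproduces V0=7.2922.

(0,0): Delta=-3.9658 Bond=110.4037
(1,0): Delta=-5.8591 Bond=157.7791
(1,1): Delta=-2.9973 Bond=85.0670
(2,0): Delta=0.0000 Bond=24.7525
(2,1): Delta=-8.8564 Bond=236.2736
(2,2): Delta=0.0000 Bond=0.0000
V0=7.2922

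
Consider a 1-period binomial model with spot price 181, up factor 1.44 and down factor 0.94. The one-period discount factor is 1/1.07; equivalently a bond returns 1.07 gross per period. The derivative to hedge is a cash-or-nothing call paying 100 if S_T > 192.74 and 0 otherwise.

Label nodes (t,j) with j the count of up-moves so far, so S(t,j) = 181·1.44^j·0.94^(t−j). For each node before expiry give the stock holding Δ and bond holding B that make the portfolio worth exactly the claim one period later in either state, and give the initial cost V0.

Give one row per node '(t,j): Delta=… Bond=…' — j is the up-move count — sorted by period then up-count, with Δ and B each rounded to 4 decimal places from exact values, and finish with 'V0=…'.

No-arbitrage ⇒ martingale measure with p* = (R−d)/(u−d) = 0.2600.
At expiry t=1: V(1,0)=0.0000, V(1,1)=100.0000
Node (0,0) S=181.0000: V=(p*·100.0000+(1−p*)·0.0000)/1.07=24.2991; Δ=(100.0000−0.0000)/(260.6400−170.1400)=1.1050; B=V−Δ·S=-175.7009
The time-0 hedge costs 24.2991, which is the no-arbitrage price.

(0,0): Delta=1.1050 Bond=-175.7009
V0=24.2991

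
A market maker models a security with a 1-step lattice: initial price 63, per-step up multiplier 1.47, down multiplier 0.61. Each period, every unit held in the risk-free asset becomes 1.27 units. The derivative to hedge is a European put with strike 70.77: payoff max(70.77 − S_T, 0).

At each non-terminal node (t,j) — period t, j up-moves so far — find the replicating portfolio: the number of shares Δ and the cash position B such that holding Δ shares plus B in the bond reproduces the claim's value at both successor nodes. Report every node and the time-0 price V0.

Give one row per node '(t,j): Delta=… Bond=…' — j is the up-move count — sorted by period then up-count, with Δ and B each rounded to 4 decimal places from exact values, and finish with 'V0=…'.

Risk-neutral probability p* = (R−d)/(u−d) = (1.27−0.61)/(1.47−0.61) = 0.7674.
Payoff layer (t=1): V(1,0)=32.3400, V(1,1)=0.0000
Node (0,0) S=63.0000: V=(p*·0.0000+(1−p*)·32.3400)/1.27=5.9220; Δ=(0.0000−32.3400)/(92.6100−38.4300)=-0.5969; B=V−Δ·S=43.5266
Root portfolio cost Δ·63+B reproduces V0=5.9220.

(0,0): Delta=-0.5969 Bond=43.5266
V0=5.9220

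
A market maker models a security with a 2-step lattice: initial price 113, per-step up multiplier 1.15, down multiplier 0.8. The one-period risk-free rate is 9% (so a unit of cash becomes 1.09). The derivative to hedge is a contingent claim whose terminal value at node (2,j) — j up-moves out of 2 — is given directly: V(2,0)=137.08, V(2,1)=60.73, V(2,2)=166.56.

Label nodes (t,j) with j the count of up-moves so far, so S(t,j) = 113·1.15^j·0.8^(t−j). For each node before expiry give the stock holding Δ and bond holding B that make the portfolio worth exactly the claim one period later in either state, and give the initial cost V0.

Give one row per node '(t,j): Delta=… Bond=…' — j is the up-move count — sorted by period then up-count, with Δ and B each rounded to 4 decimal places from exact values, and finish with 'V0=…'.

(0,0): Delta=1.7305 Bond=-81.3852
(1,0): Delta=-2.4131 Bond=285.8663
(1,1): Delta=2.3268 Bond=-166.2084
V0=114.1565

Risk-neutral probability p* = (R−d)/(u−d) = (1.09−0.8)/(1.15−0.8) = 0.8286.
Payoff layer (t=2): V(2,0)=137.0800, V(2,1)=60.7300, V(2,2)=166.5600
Node (1,0) S=90.4000: V=(p*·60.7300+(1−p*)·137.0800)/1.09=67.7235; Δ=(60.7300−137.0800)/(103.9600−72.3200)=-2.4131; B=V−Δ·S=285.8663
Node (1,1) S=129.9500: V=(p*·166.5600+(1−p*)·60.7300)/1.09=136.1630; Δ=(166.5600−60.7300)/(149.4425−103.9600)=2.3268; B=V−Δ·S=-166.2084
Node (0,0) S=113.0000: V=(p*·136.1630+(1−p*)·67.7235)/1.09=114.1565; Δ=(136.1630−67.7235)/(129.9500−90.4000)=1.7305; B=V−Δ·S=-81.3852
Root portfolio cost Δ·113+B reproduces V0=114.1565.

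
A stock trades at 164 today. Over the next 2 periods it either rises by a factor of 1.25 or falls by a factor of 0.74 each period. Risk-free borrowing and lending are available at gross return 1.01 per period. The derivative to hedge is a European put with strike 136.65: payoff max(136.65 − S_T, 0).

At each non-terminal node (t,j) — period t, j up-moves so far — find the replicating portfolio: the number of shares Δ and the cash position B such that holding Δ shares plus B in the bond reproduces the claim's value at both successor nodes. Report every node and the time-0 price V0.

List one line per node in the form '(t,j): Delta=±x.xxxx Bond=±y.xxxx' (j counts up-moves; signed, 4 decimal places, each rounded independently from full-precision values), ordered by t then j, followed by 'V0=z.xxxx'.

Risk-neutral probability p* = (R−d)/(u−d) = (1.01−0.74)/(1.25−0.74) = 0.5294.
Payoff layer (t=2): V(2,0)=46.8436, V(2,1)=0.0000, V(2,2)=0.0000
  t=1,j=0: stock 121.3600 → up 151.7000 (V=0.0000), down 89.8064 (V=46.8436). Price 21.8258; hedge Δ=-0.7568, bond B=113.6760.
  t=1,j=1: stock 205.0000 → up 256.2500 (V=0.0000), down 151.7000 (V=0.0000). Price 0.0000; hedge Δ=0.0000, bond B=0.0000.
  t=0,j=0: stock 164.0000 → up 205.0000 (V=0.0000), down 121.3600 (V=21.8258). Price 10.1693; hedge Δ=-0.2609, bond B=52.9649.
The time-0 hedge costs 10.1693, which is the no-arbitrage price.

(0,0): Delta=-0.2609 Bond=52.9649
(1,0): Delta=-0.7568 Bond=113.6760
(1,1): Delta=0.0000 Bond=0.0000
V0=10.1693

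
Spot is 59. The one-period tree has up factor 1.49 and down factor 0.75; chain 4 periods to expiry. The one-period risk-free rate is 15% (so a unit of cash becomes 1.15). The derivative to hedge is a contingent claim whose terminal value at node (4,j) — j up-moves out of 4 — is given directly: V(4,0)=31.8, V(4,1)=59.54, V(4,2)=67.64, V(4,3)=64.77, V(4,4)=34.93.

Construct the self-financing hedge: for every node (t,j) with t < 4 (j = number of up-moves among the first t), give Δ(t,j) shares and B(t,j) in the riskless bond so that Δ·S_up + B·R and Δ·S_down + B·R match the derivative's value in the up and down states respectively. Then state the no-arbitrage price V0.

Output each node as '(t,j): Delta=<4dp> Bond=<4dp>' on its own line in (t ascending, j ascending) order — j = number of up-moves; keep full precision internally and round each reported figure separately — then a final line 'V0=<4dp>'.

No-arbitrage ⇒ martingale measure with p* = (R−d)/(u−d) = 0.5405.
Payoff layer (t=4): V(4,0)=31.8000, V(4,1)=59.5400, V(4,2)=67.6400, V(4,3)=64.7700, V(4,4)=34.9300
(3,0): S=24.8906. Δ = (V_up−V_dn)/(S_up−S_dn) = (59.5400−31.8000)/(37.0870−18.6680) = 1.5060. V = [p*·59.5400 + (1−p*)·31.8000]/1.15 = 40.6910. B = V − Δ·S = 3.2045.
(3,1): S=49.4494. Δ = (V_up−V_dn)/(S_up−S_dn) = (67.6400−59.5400)/(73.6796−37.0870) = 0.2214. V = [p*·67.6400 + (1−p*)·59.5400]/1.15 = 55.5812. B = V − Δ·S = 44.6353.
(3,2): S=98.2394. Δ = (V_up−V_dn)/(S_up−S_dn) = (64.7700−67.6400)/(146.3767−73.6796) = -0.0395. V = [p*·64.7700 + (1−p*)·67.6400]/1.15 = 57.4684. B = V − Δ·S = 61.3468.
(3,3): S=195.1690. Δ = (V_up−V_dn)/(S_up−S_dn) = (34.9300−64.7700)/(290.8018−146.3767) = -0.2066. V = [p*·34.9300 + (1−p*)·64.7700]/1.15 = 42.2959. B = V − Δ·S = 82.6202.
(2,0): S=33.1875. Δ = (V_up−V_dn)/(S_up−S_dn) = (55.5812−40.6910)/(49.4494−24.8906) = 0.6063. V = [p*·55.5812 + (1−p*)·40.6910]/1.15 = 42.3824. B = V − Δ·S = 22.2604.
(2,1): S=65.9325. Δ = (V_up−V_dn)/(S_up−S_dn) = (57.4684−55.5812)/(98.2394−49.4494) = 0.0387. V = [p*·57.4684 + (1−p*)·55.5812]/1.15 = 49.2185. B = V − Δ·S = 46.6683.
(2,2): S=130.9859. Δ = (V_up−V_dn)/(S_up−S_dn) = (42.2959−57.4684)/(195.1690−98.2394) = -0.1565. V = [p*·42.2959 + (1−p*)·57.4684]/1.15 = 42.8409. B = V − Δ·S = 63.3443.
(1,0): S=44.2500. Δ = (V_up−V_dn)/(S_up−S_dn) = (49.2185−42.3824)/(65.9325−33.1875) = 0.2088. V = [p*·49.2185 + (1−p*)·42.3824]/1.15 = 40.0675. B = V − Δ·S = 30.8294.
(1,1): S=87.9100. Δ = (V_up−V_dn)/(S_up−S_dn) = (42.8409−49.2185)/(130.9859−65.9325) = -0.0980. V = [p*·42.8409 + (1−p*)·49.2185]/1.15 = 39.8010. B = V − Δ·S = 48.4194.
(0,0): S=59.0000. Δ = (V_up−V_dn)/(S_up−S_dn) = (39.8010−40.0675)/(87.9100−44.2500) = -0.0061. V = [p*·39.8010 + (1−p*)·40.0675]/1.15 = 34.7160. B = V − Δ·S = 35.0761.
Check: Δ(0,0)·S0 + B(0,0) = 34.7160 = V0.

(0,0): Delta=-0.0061 Bond=35.0761
(1,0): Delta=0.2088 Bond=30.8294
(1,1): Delta=-0.0980 Bond=48.4194
(2,0): Delta=0.6063 Bond=22.2604
(2,1): Delta=0.0387 Bond=46.6683
(2,2): Delta=-0.1565 Bond=63.3443
(3,0): Delta=1.5060 Bond=3.2045
(3,1): Delta=0.2214 Bond=44.6353
(3,2): Delta=-0.0395 Bond=61.3468
(3,3): Delta=-0.2066 Bond=82.6202
V0=34.7160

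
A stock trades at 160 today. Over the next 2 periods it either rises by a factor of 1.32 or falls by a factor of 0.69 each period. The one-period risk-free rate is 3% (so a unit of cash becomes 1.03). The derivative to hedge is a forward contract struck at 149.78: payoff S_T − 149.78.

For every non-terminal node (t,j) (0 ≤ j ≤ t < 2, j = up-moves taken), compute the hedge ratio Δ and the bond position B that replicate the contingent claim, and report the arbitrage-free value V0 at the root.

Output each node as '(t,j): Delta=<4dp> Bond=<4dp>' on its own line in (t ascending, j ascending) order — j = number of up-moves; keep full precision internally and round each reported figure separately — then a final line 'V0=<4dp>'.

Since d<R<u, set p* = (R−d)/(u−d) = 0.5397; price each node as the discounted p*-expectation of its children.
Terminal values V(2,·): V(2,0)=-73.6040, V(2,1)=-4.0520, V(2,2)=129.0040
(1,0): S=110.4000. Δ = (V_up−V_dn)/(S_up−S_dn) = (-4.0520−-73.6040)/(145.7280−76.1760) = 1.0000. V = [p*·-4.0520 + (1−p*)·-73.6040]/1.03 = -35.0175. B = V − Δ·S = -145.4175.
(1,1): S=211.2000. Δ = (V_up−V_dn)/(S_up−S_dn) = (129.0040−-4.0520)/(278.7840−145.7280) = 1.0000. V = [p*·129.0040 + (1−p*)·-4.0520]/1.03 = 65.7825. B = V − Δ·S = -145.4175.
(0,0): S=160.0000. Δ = (V_up−V_dn)/(S_up−S_dn) = (65.7825−-35.0175)/(211.2000−110.4000) = 1.0000. V = [p*·65.7825 + (1−p*)·-35.0175]/1.03 = 18.8180. B = V − Δ·S = -141.1820.
Self-financing check: at every node Δ·S+B equals the discounted successor values.

(0,0): Delta=1.0000 Bond=-141.1820
(1,0): Delta=1.0000 Bond=-145.4175
(1,1): Delta=1.0000 Bond=-145.4175
V0=18.8180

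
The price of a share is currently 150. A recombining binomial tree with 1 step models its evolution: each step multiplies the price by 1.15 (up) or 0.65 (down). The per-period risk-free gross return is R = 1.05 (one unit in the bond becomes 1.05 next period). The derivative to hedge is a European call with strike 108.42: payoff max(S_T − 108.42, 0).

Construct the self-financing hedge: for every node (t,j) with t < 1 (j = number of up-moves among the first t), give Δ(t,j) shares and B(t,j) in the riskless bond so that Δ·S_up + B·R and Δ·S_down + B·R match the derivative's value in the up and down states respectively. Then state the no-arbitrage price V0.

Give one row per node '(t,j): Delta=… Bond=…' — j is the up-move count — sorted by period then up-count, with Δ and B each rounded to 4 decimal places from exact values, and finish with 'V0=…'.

(0,0): Delta=0.8544 Bond=-79.3371
V0=48.8229

Under the risk-neutral measure, an up-move has probability p* = (R−d)/(u−d) = 0.8000 and values discount at R = 1.05.
Payoff layer (t=1): V(1,0)=0.0000, V(1,1)=64.0800
Node (0,0) S=150.0000: V=(p*·64.0800+(1−p*)·0.0000)/1.05=48.8229; Δ=(64.0800−0.0000)/(172.5000−97.5000)=0.8544; B=V−Δ·S=-79.3371
Self-financing check: at every node Δ·S+B equals the discounted successor values.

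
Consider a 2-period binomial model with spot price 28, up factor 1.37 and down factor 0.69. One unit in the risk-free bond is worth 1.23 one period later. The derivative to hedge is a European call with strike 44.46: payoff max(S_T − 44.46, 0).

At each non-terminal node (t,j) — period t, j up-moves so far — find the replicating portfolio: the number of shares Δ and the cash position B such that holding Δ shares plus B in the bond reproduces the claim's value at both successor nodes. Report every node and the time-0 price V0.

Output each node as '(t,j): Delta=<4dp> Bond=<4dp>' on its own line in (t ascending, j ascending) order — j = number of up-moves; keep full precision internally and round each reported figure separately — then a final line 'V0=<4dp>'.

(0,0): Delta=0.2744 Bond=-4.3106
(1,0): Delta=0.0000 Bond=0.0000
(1,1): Delta=0.3103 Bond=-6.6766
V0=3.3735

Since d<R<u, set p* = (R−d)/(u−d) = 0.7941; price each node as the discounted p*-expectation of its children.
Terminal payoffs: V(2,0)=0.0000, V(2,1)=0.0000, V(2,2)=8.0932
Node (1,0) S=19.3200: V=(p*·0.0000+(1−p*)·0.0000)/1.23=0.0000; Δ=(0.0000−0.0000)/(26.4684−13.3308)=0.0000; B=V−Δ·S=0.0000
Node (1,1) S=38.3600: V=(p*·8.0932+(1−p*)·0.0000)/1.23=5.2252; Δ=(8.0932−0.0000)/(52.5532−26.4684)=0.3103; B=V−Δ·S=-6.6766
Node (0,0) S=28.0000: V=(p*·5.2252+(1−p*)·0.0000)/1.23=3.3735; Δ=(5.2252−0.0000)/(38.3600−19.3200)=0.2744; B=V−Δ·S=-4.3106
Each (Δ,B) replicates both successor values, so the strategy is self-financing and V0 is arbitrage-free.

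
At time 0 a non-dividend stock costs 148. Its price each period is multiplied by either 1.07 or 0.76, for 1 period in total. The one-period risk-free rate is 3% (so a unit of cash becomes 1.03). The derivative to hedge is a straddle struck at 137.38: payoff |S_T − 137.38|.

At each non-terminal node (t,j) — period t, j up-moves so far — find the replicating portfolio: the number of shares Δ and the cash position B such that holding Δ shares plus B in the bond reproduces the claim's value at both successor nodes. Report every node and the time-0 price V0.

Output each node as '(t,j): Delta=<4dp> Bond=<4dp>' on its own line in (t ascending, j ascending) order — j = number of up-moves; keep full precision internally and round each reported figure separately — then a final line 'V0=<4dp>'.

No-arbitrage ⇒ martingale measure with p* = (R−d)/(u−d) = 0.8710.
Terminal payoffs: V(1,0)=24.9000, V(1,1)=20.9800
Node (0,0) S=148.0000: V=(p*·20.9800+(1−p*)·24.9000)/1.03=20.8600; Δ=(20.9800−24.9000)/(158.3600−112.4800)=-0.0854; B=V−Δ·S=33.5052
Self-financing check: at every node Δ·S+B equals the discounted successor values.

(0,0): Delta=-0.0854 Bond=33.5052
V0=20.8600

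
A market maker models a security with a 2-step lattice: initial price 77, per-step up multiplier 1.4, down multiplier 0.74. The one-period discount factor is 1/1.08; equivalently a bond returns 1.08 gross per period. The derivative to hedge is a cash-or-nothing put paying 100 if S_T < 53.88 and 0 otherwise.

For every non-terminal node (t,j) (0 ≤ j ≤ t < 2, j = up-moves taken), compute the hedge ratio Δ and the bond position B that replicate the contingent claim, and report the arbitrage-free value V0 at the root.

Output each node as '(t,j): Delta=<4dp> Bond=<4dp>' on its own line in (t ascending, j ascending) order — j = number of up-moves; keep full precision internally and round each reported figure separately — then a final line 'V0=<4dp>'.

(0,0): Delta=-0.8834 Bond=88.1744
(1,0): Delta=-2.6591 Bond=196.4085
(1,1): Delta=0.0000 Bond=0.0000
V0=20.1542

The replicating-portfolio and risk-neutral prices coincide; use p* = (1.08−0.74)/(1.4−0.74) = 0.5152 for the latter.
Terminal values V(2,·): V(2,0)=100.0000, V(2,1)=0.0000, V(2,2)=0.0000
Node (1,0) S=56.9800: V=(p*·0.0000+(1−p*)·100.0000)/1.08=44.8934; Δ=(0.0000−100.0000)/(79.7720−42.1652)=-2.6591; B=V−Δ·S=196.4085
Node (1,1) S=107.8000: V=(p*·0.0000+(1−p*)·0.0000)/1.08=0.0000; Δ=(0.0000−0.0000)/(150.9200−79.7720)=0.0000; B=V−Δ·S=0.0000
Node (0,0) S=77.0000: V=(p*·0.0000+(1−p*)·44.8934)/1.08=20.1542; Δ=(0.0000−44.8934)/(107.8000−56.9800)=-0.8834; B=V−Δ·S=88.1744
Each (Δ,B) replicates both successor values, so the strategy is self-financing and V0 is arbitrage-free.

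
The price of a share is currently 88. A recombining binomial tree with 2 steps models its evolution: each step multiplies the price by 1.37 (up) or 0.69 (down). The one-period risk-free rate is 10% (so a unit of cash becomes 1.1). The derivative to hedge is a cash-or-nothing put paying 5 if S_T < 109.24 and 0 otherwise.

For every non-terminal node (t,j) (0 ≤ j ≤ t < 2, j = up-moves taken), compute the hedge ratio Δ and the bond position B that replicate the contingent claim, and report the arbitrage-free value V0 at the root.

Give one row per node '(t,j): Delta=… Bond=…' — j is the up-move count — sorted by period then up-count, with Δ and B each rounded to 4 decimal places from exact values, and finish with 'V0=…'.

Since d<R<u, set p* = (R−d)/(u−d) = 0.6029; price each node as the discounted p*-expectation of its children.
Terminal values V(2,·): V(2,0)=5.0000, V(2,1)=5.0000, V(2,2)=0.0000
  t=1,j=0: stock 60.7200 → up 83.1864 (V=5.0000), down 41.8968 (V=5.0000). Price 4.5455; hedge Δ=0.0000, bond B=4.5455.
  t=1,j=1: stock 120.5600 → up 165.1672 (V=0.0000), down 83.1864 (V=5.0000). Price 1.8048; hedge Δ=-0.0610, bond B=9.1578.
  t=0,j=0: stock 88.0000 → up 120.5600 (V=1.8048), down 60.7200 (V=4.5455). Price 2.6300; hedge Δ=-0.0458, bond B=6.6604.
Check: Δ(0,0)·S0 + B(0,0) = 2.6300 = V0.

(0,0): Delta=-0.0458 Bond=6.6604
(1,0): Delta=0.0000 Bond=4.5455
(1,1): Delta=-0.0610 Bond=9.1578
V0=2.6300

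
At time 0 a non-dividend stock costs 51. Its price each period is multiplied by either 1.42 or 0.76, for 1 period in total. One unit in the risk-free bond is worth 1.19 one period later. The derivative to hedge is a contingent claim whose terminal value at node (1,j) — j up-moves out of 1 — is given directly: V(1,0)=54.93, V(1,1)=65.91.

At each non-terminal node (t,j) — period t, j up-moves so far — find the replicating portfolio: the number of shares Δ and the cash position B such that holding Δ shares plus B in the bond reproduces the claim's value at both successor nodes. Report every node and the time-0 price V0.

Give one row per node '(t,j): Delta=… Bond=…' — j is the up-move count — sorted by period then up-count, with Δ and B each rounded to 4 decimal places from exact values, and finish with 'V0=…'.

(0,0): Delta=0.3262 Bond=35.5348
V0=52.1711

Since d<R<u, set p* = (R−d)/(u−d) = 0.6515; price each node as the discounted p*-expectation of its children.
Payoff layer (t=1): V(1,0)=54.9300, V(1,1)=65.9100
Node (0,0) S=51.0000: V=(p*·65.9100+(1−p*)·54.9300)/1.19=52.1711; Δ=(65.9100−54.9300)/(72.4200−38.7600)=0.3262; B=V−Δ·S=35.5348
The time-0 hedge costs 52.1711, which is the no-arbitrage price.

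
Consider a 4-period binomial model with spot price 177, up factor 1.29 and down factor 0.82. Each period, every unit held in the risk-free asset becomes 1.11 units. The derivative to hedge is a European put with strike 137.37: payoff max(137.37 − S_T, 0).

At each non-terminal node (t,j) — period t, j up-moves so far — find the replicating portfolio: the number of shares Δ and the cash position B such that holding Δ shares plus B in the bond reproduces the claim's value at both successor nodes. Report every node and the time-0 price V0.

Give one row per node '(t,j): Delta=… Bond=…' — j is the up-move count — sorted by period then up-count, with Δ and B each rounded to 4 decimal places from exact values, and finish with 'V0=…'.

(0,0): Delta=-0.0500 Bond=10.7164
(1,0): Delta=-0.1446 Bond=25.6172
(1,1): Delta=-0.0127 Bond=3.3781
(2,0): Delta=-0.3970 Bond=58.4733
(2,1): Delta=-0.0450 Bond=9.7908
(2,2): Delta=0.0000 Bond=0.0000
(3,0): Delta=-1.0000 Bond=123.7568
(3,1): Delta=-0.1590 Bond=28.3769
(3,2): Delta=0.0000 Bond=0.0000
(3,3): Delta=0.0000 Bond=0.0000
V0=1.8607

No-arbitrage ⇒ martingale measure with p* = (R−d)/(u−d) = 0.6170.
At expiry t=4: V(4,0)=57.3444, V(4,1)=11.4761, V(4,2)=0.0000, V(4,3)=0.0000, V(4,4)=0.0000
Node (3,0) S=97.5921: V=(p*·11.4761+(1−p*)·57.3444)/1.11=26.1646; Δ=(11.4761−57.3444)/(125.8939−80.0256)=-1.0000; B=V−Δ·S=123.7568
Node (3,1) S=153.5291: V=(p*·0.0000+(1−p*)·11.4761)/1.11=3.9596; Δ=(0.0000−11.4761)/(198.0525−125.8939)=-0.1590; B=V−Δ·S=28.3769
Node (3,2) S=241.5275: V=(p*·0.0000+(1−p*)·0.0000)/1.11=0.0000; Δ=(0.0000−0.0000)/(311.5704−198.0525)=0.0000; B=V−Δ·S=0.0000
Node (3,3) S=379.9640: V=(p*·0.0000+(1−p*)·0.0000)/1.11=0.0000; Δ=(0.0000−0.0000)/(490.1535−311.5704)=0.0000; B=V−Δ·S=0.0000
Node (2,0) S=119.0148: V=(p*·3.9596+(1−p*)·26.1646)/1.11=11.2285; Δ=(3.9596−26.1646)/(153.5291−97.5921)=-0.3970; B=V−Δ·S=58.4733
Node (2,1) S=187.2306: V=(p*·0.0000+(1−p*)·3.9596)/1.11=1.3662; Δ=(0.0000−3.9596)/(241.5275−153.5291)=-0.0450; B=V−Δ·S=9.7908
Node (2,2) S=294.5457: V=(p*·0.0000+(1−p*)·0.0000)/1.11=0.0000; Δ=(0.0000−0.0000)/(379.9640−241.5275)=0.0000; B=V−Δ·S=0.0000
Node (1,0) S=145.1400: V=(p*·1.3662+(1−p*)·11.2285)/1.11=4.6335; Δ=(1.3662−11.2285)/(187.2306−119.0148)=-0.1446; B=V−Δ·S=25.6172
Node (1,1) S=228.3300: V=(p*·0.0000+(1−p*)·1.3662)/1.11=0.4714; Δ=(0.0000−1.3662)/(294.5457−187.2306)=-0.0127; B=V−Δ·S=3.3781
Node (0,0) S=177.0000: V=(p*·0.4714+(1−p*)·4.6335)/1.11=1.8607; Δ=(0.4714−4.6335)/(228.3300−145.1400)=-0.0500; B=V−Δ·S=10.7164
Check: Δ(0,0)·S0 + B(0,0) = 1.8607 = V0.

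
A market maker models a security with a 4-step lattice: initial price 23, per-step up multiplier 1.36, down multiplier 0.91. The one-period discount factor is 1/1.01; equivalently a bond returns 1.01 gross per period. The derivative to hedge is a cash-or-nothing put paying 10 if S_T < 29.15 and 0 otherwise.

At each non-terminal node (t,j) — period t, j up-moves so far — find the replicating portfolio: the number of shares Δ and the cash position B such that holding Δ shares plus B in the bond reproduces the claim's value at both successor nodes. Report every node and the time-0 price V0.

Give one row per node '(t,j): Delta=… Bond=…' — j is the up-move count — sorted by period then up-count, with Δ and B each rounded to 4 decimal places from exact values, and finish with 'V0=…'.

Risk-neutral probability p* = (R−d)/(u−d) = (1.01−0.91)/(1.36−0.91) = 0.2222.
Terminal payoffs: V(4,0)=10.0000, V(4,1)=10.0000, V(4,2)=0.0000, V(4,3)=0.0000, V(4,4)=0.0000
  t=3,j=0: stock 17.3321 → up 23.5717 (V=10.0000), down 15.7722 (V=10.0000). Price 9.9010; hedge Δ=0.0000, bond B=9.9010.
  t=3,j=1: stock 25.9030 → up 35.2280 (V=0.0000), down 23.5717 (V=10.0000). Price 7.7008; hedge Δ=-0.8579, bond B=29.9230.
  t=3,j=2: stock 38.7121 → up 52.6485 (V=0.0000), down 35.2280 (V=0.0000). Price 0.0000; hedge Δ=0.0000, bond B=0.0000.
  t=3,j=3: stock 57.8555 → up 78.6835 (V=0.0000), down 52.6485 (V=0.0000). Price 0.0000; hedge Δ=0.0000, bond B=0.0000.
  t=2,j=0: stock 19.0463 → up 25.9030 (V=7.7008), down 17.3321 (V=9.9010). Price 9.3189; hedge Δ=-0.2567, bond B=14.2082.
  t=2,j=1: stock 28.4648 → up 38.7121 (V=0.0000), down 25.9030 (V=7.7008). Price 5.9302; hedge Δ=-0.6012, bond B=23.0430.
  t=2,j=2: stock 42.5408 → up 57.8555 (V=0.0000), down 38.7121 (V=0.0000). Price 0.0000; hedge Δ=0.0000, bond B=0.0000.
  t=1,j=0: stock 20.9300 → up 28.4648 (V=5.9302), down 19.0463 (V=9.3189). Price 8.4810; hedge Δ=-0.3598, bond B=16.0114.
  t=1,j=1: stock 31.2800 → up 42.5408 (V=0.0000), down 28.4648 (V=5.9302). Price 4.5667; hedge Δ=-0.4213, bond B=17.7449.
  t=0,j=0: stock 23.0000 → up 31.2800 (V=4.5667), down 20.9300 (V=8.4810). Price 7.5358; hedge Δ=-0.3782, bond B=16.2343.
Each (Δ,B) replicates both successor values, so the strategy is self-financing and V0 is arbitrage-free.

(0,0): Delta=-0.3782 Bond=16.2343
(1,0): Delta=-0.3598 Bond=16.0114
(1,1): Delta=-0.4213 Bond=17.7449
(2,0): Delta=-0.2567 Bond=14.2082
(2,1): Delta=-0.6012 Bond=23.0430
(2,2): Delta=0.0000 Bond=0.0000
(3,0): Delta=0.0000 Bond=9.9010
(3,1): Delta=-0.8579 Bond=29.9230
(3,2): Delta=0.0000 Bond=0.0000
(3,3): Delta=0.0000 Bond=0.0000
V0=7.5358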